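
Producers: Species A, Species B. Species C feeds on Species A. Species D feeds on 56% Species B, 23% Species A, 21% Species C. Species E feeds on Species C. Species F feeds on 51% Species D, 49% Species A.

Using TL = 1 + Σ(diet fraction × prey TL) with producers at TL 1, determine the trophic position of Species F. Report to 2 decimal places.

2.62

Species C: 1 + 1 = 2
Species D: 1 + (0.56×1 + 0.23×1 + 0.21×2) = 2.21
Species E: 1 + 2 = 3
Species F: 1 + (0.51×2.21 + 0.49×1) = 2.6171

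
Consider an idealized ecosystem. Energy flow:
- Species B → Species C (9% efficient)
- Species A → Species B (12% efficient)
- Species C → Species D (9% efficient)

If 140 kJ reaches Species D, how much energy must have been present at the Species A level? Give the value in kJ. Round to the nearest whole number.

Cumulative transfer efficiency: 0.12 × 0.09 × 0.09 = 0.000972
Species A energy = 140 / 0.000972 = 144033 kJ

144033 kJ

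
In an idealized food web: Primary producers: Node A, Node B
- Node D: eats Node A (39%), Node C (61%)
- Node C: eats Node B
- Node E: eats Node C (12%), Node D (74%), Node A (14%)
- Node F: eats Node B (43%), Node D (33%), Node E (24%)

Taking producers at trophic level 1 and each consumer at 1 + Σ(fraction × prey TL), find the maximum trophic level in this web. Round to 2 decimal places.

Node C: 1 + 1 = 2
Node D: 1 + (0.39×1 + 0.61×2) = 2.61
Node E: 1 + (0.12×2 + 0.74×2.61 + 0.14×1) = 3.3114
Node F: 1 + (0.43×1 + 0.33×2.61 + 0.24×3.3114) = 3.086036

3.31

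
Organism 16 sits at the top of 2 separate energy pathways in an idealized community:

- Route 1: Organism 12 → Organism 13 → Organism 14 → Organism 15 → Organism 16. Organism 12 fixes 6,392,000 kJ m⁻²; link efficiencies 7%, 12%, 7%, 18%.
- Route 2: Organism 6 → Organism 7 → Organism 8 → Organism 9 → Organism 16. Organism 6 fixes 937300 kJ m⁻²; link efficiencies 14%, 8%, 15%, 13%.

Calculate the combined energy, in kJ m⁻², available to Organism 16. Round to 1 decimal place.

Route 1: 6392000 × 0.07 × 0.12 × 0.07 × 0.18 = 676.52928 kJ m⁻²
Route 2: 937300 × 0.14 × 0.08 × 0.15 × 0.13 = 204.70632 kJ m⁻²
Total at Organism 16: 676.52928 + 204.70632 = 881.2356 kJ m⁻²

881.2 kJ m⁻²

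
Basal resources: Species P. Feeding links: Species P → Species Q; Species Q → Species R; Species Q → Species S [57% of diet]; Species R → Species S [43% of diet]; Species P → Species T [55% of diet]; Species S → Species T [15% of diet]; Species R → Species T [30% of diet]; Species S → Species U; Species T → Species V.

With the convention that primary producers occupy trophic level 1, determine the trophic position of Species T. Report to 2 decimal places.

2.96

Species Q: 1 + 1 = 2
Species R: 1 + 2 = 3
Species S: 1 + (0.57×2 + 0.43×3) = 3.43
Species T: 1 + (0.55×1 + 0.15×3.43 + 0.3×3) = 2.9645
Species U: 1 + 3.43 = 4.43
Species V: 1 + 2.9645 = 3.9645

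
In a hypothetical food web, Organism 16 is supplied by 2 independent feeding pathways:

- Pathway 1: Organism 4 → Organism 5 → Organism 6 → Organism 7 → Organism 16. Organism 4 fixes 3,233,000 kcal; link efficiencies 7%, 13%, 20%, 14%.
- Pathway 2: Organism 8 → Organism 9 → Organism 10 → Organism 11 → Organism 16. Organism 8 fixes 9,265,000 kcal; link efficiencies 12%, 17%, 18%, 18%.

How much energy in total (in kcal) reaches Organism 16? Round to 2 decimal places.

6947.56 kcal

Pathway 1: 3233000 × 0.07 × 0.13 × 0.2 × 0.14 = 823.7684 kcal
Pathway 2: 9265000 × 0.12 × 0.17 × 0.18 × 0.18 = 6123.7944 kcal
Total at Organism 16: 823.7684 + 6123.7944 = 6947.5628 kcal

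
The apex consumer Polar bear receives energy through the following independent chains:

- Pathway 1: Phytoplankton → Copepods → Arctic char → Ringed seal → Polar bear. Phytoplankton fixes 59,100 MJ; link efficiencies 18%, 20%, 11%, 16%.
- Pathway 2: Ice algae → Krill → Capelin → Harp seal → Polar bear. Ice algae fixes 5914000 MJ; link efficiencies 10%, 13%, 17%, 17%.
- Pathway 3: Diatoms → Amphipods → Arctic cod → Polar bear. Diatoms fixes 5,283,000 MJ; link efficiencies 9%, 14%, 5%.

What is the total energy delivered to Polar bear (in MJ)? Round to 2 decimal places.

5587.63 MJ

Pathway 1: 59100 × 0.18 × 0.2 × 0.11 × 0.16 = 37.44576 MJ
Pathway 2: 5914000 × 0.1 × 0.13 × 0.17 × 0.17 = 2221.8898 MJ
Pathway 3: 5283000 × 0.09 × 0.14 × 0.05 = 3328.29 MJ
Total at Polar bear: 37.44576 + 2221.8898 + 3328.29 = 5587.62556 MJ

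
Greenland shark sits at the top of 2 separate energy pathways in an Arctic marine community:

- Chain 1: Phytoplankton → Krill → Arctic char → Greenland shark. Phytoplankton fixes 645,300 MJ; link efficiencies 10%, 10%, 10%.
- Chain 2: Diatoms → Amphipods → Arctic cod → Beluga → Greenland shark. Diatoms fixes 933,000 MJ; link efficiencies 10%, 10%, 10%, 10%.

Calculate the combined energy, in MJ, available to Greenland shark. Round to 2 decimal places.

738.60 MJ

Chain 1: 645300 × 0.1 × 0.1 × 0.1 = 645.3 MJ
Chain 2: 933000 × 0.1 × 0.1 × 0.1 × 0.1 = 93.3 MJ
Total at Greenland shark: 645.3 + 93.3 = 738.6 MJ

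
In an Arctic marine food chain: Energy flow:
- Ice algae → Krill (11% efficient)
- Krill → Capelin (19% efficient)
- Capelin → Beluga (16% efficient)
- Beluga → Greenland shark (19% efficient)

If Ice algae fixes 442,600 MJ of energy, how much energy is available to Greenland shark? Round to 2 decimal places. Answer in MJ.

Krill: 442600 × 0.11 = 48686 MJ
Capelin: 48686 × 0.19 = 9250.34 MJ
Beluga: 9250.34 × 0.16 = 1480.0544 MJ
Greenland shark: 1480.0544 × 0.19 = 281.210336 MJ

281.21 MJ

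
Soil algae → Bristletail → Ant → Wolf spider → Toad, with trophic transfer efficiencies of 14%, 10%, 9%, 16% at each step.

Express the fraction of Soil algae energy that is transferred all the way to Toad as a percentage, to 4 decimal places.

0.0202%

Product of link efficiencies: 0.14 × 0.1 × 0.09 × 0.16 = 0.0002016
As a percentage: 0.0002016 × 100 = 0.0202%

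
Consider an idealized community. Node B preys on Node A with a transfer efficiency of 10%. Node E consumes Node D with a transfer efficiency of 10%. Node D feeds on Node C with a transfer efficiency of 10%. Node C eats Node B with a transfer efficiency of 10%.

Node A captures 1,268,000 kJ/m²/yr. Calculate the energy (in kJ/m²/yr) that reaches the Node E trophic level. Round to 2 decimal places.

Node B: 1268000 × 0.1 = 126800 kJ/m²/yr
Node C: 126800 × 0.1 = 12680 kJ/m²/yr
Node D: 12680 × 0.1 = 1268 kJ/m²/yr
Node E: 1268 × 0.1 = 126.8 kJ/m²/yr

126.80 kJ/m²/yr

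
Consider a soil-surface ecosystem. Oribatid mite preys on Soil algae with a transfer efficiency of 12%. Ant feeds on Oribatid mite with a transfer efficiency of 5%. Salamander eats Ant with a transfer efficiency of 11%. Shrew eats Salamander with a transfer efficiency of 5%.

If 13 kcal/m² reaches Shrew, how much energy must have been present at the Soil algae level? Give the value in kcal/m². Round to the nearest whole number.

Cumulative transfer efficiency: 0.12 × 0.05 × 0.11 × 0.05 = 0.000033
Soil algae energy = 13 / 0.000033 = 393939 kcal/m²

393939 kcal/m²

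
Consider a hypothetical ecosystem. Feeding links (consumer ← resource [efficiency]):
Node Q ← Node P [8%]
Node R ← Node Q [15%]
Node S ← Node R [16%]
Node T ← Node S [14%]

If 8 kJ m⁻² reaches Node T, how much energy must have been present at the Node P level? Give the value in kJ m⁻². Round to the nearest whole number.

Cumulative transfer efficiency: 0.08 × 0.15 × 0.16 × 0.14 = 0.0002688
Node P energy = 8 / 0.0002688 = 29762 kJ m⁻²

29762 kJ m⁻²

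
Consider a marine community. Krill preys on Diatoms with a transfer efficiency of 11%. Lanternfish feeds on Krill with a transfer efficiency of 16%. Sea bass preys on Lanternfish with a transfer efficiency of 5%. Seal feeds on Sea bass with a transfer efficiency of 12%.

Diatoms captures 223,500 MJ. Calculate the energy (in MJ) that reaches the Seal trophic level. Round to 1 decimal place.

Krill: 223500 × 0.11 = 24585 MJ
Lanternfish: 24585 × 0.16 = 3933.6 MJ
Sea bass: 3933.6 × 0.05 = 196.68 MJ
Seal: 196.68 × 0.12 = 23.6016 MJ

23.6 MJ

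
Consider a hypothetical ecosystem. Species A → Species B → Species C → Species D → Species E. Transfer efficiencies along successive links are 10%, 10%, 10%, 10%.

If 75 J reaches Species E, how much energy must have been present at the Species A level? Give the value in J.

750000 J

Cumulative transfer efficiency: 0.1 × 0.1 × 0.1 × 0.1 = 0.0001
Species A energy = 75 / 0.0001 = 750000 J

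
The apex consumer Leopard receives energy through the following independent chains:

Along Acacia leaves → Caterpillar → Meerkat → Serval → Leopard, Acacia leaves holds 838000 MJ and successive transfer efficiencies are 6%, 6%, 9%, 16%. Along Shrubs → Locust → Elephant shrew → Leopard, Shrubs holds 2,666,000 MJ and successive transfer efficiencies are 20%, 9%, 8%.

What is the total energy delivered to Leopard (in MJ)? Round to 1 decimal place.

Via Acacia leaves: 838000 × 0.06 × 0.06 × 0.09 × 0.16 = 43.44192 MJ
Via Shrubs: 2666000 × 0.2 × 0.09 × 0.08 = 3839.04 MJ
Total at Leopard: 43.44192 + 3839.04 = 3882.48192 MJ

3882.5 MJ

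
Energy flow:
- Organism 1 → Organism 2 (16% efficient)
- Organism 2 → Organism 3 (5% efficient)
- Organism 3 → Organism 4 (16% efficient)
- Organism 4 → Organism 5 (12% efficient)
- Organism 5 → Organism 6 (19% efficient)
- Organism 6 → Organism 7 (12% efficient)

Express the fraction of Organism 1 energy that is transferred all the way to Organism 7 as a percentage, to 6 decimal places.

Product of link efficiencies: 0.16 × 0.05 × 0.16 × 0.12 × 0.19 × 0.12 = 0.00000350208
As a percentage: 0.00000350208 × 100 = 0.000350%

0.000350%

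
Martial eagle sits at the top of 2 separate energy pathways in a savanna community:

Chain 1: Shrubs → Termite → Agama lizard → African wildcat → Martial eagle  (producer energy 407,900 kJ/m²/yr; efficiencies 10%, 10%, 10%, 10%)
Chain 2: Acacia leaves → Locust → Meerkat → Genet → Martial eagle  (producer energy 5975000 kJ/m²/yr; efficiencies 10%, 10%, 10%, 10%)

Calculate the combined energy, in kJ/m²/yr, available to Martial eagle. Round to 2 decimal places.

638.29 kJ/m²/yr

Chain 1: 407900 × 0.1 × 0.1 × 0.1 × 0.1 = 40.79 kJ/m²/yr
Chain 2: 5975000 × 0.1 × 0.1 × 0.1 × 0.1 = 597.5 kJ/m²/yr
Total at Martial eagle: 40.79 + 597.5 = 638.29 kJ/m²/yr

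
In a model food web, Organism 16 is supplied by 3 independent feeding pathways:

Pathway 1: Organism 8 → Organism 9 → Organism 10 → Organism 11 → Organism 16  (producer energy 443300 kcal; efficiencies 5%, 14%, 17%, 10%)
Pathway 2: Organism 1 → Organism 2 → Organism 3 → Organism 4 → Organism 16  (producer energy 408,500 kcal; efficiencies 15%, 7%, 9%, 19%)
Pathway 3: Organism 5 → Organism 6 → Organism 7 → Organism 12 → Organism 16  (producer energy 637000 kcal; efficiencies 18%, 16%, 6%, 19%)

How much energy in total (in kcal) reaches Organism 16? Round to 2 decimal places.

335.24 kcal

Pathway 1: 443300 × 0.05 × 0.14 × 0.17 × 0.1 = 52.7527 kcal
Pathway 2: 408500 × 0.15 × 0.07 × 0.09 × 0.19 = 73.346175 kcal
Pathway 3: 637000 × 0.18 × 0.16 × 0.06 × 0.19 = 209.13984 kcal
Total at Organism 16: 52.7527 + 73.346175 + 209.13984 = 335.238715 kcal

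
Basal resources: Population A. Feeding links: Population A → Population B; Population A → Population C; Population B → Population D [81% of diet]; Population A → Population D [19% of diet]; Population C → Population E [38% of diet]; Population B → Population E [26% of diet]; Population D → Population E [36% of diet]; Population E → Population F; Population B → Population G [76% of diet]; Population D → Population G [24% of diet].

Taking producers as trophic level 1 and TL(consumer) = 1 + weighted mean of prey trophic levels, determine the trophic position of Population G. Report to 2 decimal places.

Population B: 1 + 1 = 2
Population C: 1 + 1 = 2
Population D: 1 + (0.81×2 + 0.19×1) = 2.81
Population E: 1 + (0.38×2 + 0.26×2 + 0.36×2.81) = 3.2916
Population F: 1 + 3.2916 = 4.2916
Population G: 1 + (0.76×2 + 0.24×2.81) = 3.1944

3.19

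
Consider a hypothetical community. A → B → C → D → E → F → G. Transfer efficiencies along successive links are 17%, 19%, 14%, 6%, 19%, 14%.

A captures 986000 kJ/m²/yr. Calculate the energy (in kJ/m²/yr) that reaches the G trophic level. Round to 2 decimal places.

7.12 kJ/m²/yr

B: 986000 × 0.17 = 167620 kJ/m²/yr
C: 167620 × 0.19 = 31847.8 kJ/m²/yr
D: 31847.8 × 0.14 = 4458.692 kJ/m²/yr
E: 4458.692 × 0.06 = 267.52152 kJ/m²/yr
F: 267.52152 × 0.19 = 50.8290888 kJ/m²/yr
G: 50.8290888 × 0.14 = 7.116072432 kJ/m²/yr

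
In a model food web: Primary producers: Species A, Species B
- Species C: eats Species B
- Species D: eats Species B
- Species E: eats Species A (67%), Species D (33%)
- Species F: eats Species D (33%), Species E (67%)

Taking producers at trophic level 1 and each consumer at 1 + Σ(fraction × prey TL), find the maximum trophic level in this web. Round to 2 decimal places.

3.22

Species C: 1 + 1 = 2
Species D: 1 + 1 = 2
Species E: 1 + (0.67×1 + 0.33×2) = 2.33
Species F: 1 + (0.33×2 + 0.67×2.33) = 3.2211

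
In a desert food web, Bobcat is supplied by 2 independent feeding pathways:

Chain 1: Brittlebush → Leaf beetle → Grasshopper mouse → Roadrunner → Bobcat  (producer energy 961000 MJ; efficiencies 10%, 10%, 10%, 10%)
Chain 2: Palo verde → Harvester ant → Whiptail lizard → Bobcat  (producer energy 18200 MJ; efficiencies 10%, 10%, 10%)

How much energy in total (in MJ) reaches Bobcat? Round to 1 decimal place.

114.3 MJ

Chain 1: 961000 × 0.1 × 0.1 × 0.1 × 0.1 = 96.1 MJ
Chain 2: 18200 × 0.1 × 0.1 × 0.1 = 18.2 MJ
Total at Bobcat: 96.1 + 18.2 = 114.3 MJ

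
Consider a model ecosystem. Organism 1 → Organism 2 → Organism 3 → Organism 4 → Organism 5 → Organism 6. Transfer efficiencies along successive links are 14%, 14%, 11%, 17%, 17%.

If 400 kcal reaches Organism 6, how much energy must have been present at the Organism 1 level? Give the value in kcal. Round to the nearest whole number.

Cumulative transfer efficiency: 0.14 × 0.14 × 0.11 × 0.17 × 0.17 = 0.0000623084
Organism 1 energy = 400 / 0.0000623084 = 6419680 kcal

6419680 kcal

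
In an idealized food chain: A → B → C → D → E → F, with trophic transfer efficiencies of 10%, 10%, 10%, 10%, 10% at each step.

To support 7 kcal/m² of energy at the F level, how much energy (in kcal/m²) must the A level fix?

700000 kcal/m²

Cumulative transfer efficiency: 0.1 × 0.1 × 0.1 × 0.1 × 0.1 = 0.00001
A energy = 7 / 0.00001 = 700000 kcal/m²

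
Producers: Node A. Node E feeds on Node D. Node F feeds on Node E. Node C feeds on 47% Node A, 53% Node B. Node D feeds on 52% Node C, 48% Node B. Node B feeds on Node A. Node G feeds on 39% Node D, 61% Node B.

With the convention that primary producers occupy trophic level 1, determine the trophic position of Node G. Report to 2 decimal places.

Node B: 1 + 1 = 2
Node C: 1 + (0.47×1 + 0.53×2) = 2.53
Node D: 1 + (0.52×2.53 + 0.48×2) = 3.2756
Node E: 1 + 3.2756 = 4.2756
Node F: 1 + 4.2756 = 5.2756
Node G: 1 + (0.39×3.2756 + 0.61×2) = 3.497484

3.50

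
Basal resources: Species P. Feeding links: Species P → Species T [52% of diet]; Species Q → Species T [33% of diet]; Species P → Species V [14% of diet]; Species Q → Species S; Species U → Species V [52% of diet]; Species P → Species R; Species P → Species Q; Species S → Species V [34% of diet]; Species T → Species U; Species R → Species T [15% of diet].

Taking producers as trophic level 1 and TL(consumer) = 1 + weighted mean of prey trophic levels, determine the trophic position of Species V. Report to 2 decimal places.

3.97

Species Q: 1 + 1 = 2
Species R: 1 + 1 = 2
Species S: 1 + 2 = 3
Species T: 1 + (0.15×2 + 0.52×1 + 0.33×2) = 2.48
Species U: 1 + 2.48 = 3.48
Species V: 1 + (0.52×3.48 + 0.34×3 + 0.14×1) = 3.9696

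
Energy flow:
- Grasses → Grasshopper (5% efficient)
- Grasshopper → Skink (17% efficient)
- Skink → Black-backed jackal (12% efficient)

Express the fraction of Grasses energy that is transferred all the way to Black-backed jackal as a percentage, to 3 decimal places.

Product of link efficiencies: 0.05 × 0.17 × 0.12 = 0.00102
As a percentage: 0.00102 × 100 = 0.102%

0.102%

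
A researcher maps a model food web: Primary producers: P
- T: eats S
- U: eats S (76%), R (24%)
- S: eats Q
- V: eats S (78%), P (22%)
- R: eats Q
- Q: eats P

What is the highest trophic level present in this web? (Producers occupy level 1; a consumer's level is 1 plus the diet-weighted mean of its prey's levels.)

Q: 1 + 1 = 2
R: 1 + 2 = 3
S: 1 + 2 = 3
T: 1 + 3 = 4
U: 1 + (0.76×3 + 0.24×3) = 4
V: 1 + (0.78×3 + 0.22×1) = 3.56

4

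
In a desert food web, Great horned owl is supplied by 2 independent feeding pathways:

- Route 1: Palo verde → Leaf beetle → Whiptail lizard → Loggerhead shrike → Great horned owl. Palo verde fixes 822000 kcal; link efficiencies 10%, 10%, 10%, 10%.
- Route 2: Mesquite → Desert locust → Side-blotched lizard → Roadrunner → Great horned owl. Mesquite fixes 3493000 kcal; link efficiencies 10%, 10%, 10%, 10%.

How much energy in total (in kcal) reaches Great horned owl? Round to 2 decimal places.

Route 1: 822000 × 0.1 × 0.1 × 0.1 × 0.1 = 82.2 kcal
Route 2: 3493000 × 0.1 × 0.1 × 0.1 × 0.1 = 349.3 kcal
Total at Great horned owl: 82.2 + 349.3 = 431.5 kcal

431.50 kcal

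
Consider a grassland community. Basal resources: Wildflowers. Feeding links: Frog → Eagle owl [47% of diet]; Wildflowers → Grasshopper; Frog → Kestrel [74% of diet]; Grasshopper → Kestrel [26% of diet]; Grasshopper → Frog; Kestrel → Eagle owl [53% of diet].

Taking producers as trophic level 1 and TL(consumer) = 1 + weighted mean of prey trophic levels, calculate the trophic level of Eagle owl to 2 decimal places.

4.39

Grasshopper: 1 + 1 = 2
Frog: 1 + 2 = 3
Kestrel: 1 + (0.74×3 + 0.26×2) = 3.74
Eagle owl: 1 + (0.53×3.74 + 0.47×3) = 4.3922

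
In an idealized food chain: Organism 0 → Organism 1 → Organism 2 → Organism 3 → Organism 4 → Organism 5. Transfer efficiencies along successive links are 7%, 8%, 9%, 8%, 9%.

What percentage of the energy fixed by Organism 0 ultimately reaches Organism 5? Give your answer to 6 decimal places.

Product of link efficiencies: 0.07 × 0.08 × 0.09 × 0.08 × 0.09 = 0.0000036288
As a percentage: 0.0000036288 × 100 = 0.000363%

0.000363%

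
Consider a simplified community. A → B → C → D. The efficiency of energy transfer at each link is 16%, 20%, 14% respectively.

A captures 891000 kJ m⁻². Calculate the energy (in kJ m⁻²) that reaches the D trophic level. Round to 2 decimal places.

B: 891000 × 0.16 = 142560 kJ m⁻²
C: 142560 × 0.2 = 28512 kJ m⁻²
D: 28512 × 0.14 = 3991.68 kJ m⁻²

3991.68 kJ m⁻²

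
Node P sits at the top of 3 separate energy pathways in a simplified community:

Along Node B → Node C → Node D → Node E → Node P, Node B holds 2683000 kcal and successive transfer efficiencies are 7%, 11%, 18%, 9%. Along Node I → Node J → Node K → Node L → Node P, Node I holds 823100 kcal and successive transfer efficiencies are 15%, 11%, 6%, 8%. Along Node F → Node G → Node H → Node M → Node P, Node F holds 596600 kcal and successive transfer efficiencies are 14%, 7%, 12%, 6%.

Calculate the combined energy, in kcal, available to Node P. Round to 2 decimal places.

441.96 kcal

Via Node B: 2683000 × 0.07 × 0.11 × 0.18 × 0.09 = 334.67742 kcal
Via Node I: 823100 × 0.15 × 0.11 × 0.06 × 0.08 = 65.18952 kcal
Via Node F: 596600 × 0.14 × 0.07 × 0.12 × 0.06 = 42.096096 kcal
Total at Node P: 334.67742 + 65.18952 + 42.096096 = 441.963036 kcal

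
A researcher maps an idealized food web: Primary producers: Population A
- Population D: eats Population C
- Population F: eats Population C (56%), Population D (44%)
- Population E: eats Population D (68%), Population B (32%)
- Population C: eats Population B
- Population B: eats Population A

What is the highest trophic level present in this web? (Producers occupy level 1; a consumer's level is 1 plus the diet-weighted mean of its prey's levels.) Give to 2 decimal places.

4.44

Population B: 1 + 1 = 2
Population C: 1 + 2 = 3
Population D: 1 + 3 = 4
Population E: 1 + (0.68×4 + 0.32×2) = 4.36
Population F: 1 + (0.56×3 + 0.44×4) = 4.44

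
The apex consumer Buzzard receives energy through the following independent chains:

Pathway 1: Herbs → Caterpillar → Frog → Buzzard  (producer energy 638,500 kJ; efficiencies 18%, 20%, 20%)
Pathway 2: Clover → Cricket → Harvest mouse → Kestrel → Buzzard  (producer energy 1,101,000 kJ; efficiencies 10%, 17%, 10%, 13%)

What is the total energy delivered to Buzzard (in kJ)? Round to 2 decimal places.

Pathway 1: 638500 × 0.18 × 0.2 × 0.2 = 4597.2 kJ
Pathway 2: 1101000 × 0.1 × 0.17 × 0.1 × 0.13 = 243.321 kJ
Total at Buzzard: 4597.2 + 243.321 = 4840.521 kJ

4840.52 kJ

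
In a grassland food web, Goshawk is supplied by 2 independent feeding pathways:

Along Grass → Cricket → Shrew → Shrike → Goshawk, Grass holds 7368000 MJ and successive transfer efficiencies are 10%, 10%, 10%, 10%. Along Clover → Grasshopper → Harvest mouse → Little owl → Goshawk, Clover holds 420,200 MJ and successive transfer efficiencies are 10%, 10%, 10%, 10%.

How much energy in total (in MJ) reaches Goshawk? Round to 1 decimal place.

Via Grass: 7368000 × 0.1 × 0.1 × 0.1 × 0.1 = 736.8 MJ
Via Clover: 420200 × 0.1 × 0.1 × 0.1 × 0.1 = 42.02 MJ
Total at Goshawk: 736.8 + 42.02 = 778.82 MJ

778.8 MJ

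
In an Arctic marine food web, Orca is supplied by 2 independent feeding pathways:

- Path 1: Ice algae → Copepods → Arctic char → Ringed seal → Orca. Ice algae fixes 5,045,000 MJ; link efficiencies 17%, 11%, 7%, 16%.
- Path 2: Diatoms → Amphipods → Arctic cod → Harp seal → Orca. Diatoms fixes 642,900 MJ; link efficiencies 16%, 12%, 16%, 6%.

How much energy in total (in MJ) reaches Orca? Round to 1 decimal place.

1175.1 MJ

Path 1: 5045000 × 0.17 × 0.11 × 0.07 × 0.16 = 1056.6248 MJ
Path 2: 642900 × 0.16 × 0.12 × 0.16 × 0.06 = 118.499328 MJ
Total at Orca: 1056.6248 + 118.499328 = 1175.124128 MJ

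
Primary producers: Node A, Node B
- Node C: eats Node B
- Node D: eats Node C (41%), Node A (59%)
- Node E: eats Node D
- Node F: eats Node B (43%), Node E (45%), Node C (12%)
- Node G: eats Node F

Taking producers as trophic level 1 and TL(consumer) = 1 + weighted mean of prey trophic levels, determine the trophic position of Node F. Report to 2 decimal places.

3.20

Node C: 1 + 1 = 2
Node D: 1 + (0.41×2 + 0.59×1) = 2.41
Node E: 1 + 2.41 = 3.41
Node F: 1 + (0.43×1 + 0.45×3.41 + 0.12×2) = 3.2045
Node G: 1 + 3.2045 = 4.2045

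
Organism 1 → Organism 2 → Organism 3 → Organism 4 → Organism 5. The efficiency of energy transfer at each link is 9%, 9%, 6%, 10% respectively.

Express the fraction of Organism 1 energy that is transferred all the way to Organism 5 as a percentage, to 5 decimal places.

Product of link efficiencies: 0.09 × 0.09 × 0.06 × 0.1 = 0.0000486
As a percentage: 0.0000486 × 100 = 0.00486%

0.00486%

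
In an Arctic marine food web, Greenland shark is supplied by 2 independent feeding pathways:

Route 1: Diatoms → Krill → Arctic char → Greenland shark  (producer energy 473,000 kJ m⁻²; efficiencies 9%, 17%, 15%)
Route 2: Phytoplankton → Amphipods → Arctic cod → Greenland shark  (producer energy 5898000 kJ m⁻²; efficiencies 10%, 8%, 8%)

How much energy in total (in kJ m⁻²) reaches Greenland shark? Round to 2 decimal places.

4860.26 kJ m⁻²

Route 1: 473000 × 0.09 × 0.17 × 0.15 = 1085.535 kJ m⁻²
Route 2: 5898000 × 0.1 × 0.08 × 0.08 = 3774.72 kJ m⁻²
Total at Greenland shark: 1085.535 + 3774.72 = 4860.255 kJ m⁻²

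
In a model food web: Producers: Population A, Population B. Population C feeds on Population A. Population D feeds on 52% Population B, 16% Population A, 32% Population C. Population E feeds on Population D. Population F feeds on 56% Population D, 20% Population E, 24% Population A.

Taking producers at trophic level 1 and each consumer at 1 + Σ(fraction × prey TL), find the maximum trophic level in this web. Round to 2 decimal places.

3.32

Population C: 1 + 1 = 2
Population D: 1 + (0.52×1 + 0.16×1 + 0.32×2) = 2.32
Population E: 1 + 2.32 = 3.32
Population F: 1 + (0.56×2.32 + 0.2×3.32 + 0.24×1) = 3.2032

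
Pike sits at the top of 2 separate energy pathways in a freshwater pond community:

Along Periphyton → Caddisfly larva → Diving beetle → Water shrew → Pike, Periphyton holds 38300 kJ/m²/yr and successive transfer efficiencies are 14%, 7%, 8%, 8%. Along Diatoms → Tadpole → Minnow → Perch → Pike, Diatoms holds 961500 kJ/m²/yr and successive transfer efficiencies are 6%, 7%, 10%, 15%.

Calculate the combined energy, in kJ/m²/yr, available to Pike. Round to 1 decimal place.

Via Periphyton: 38300 × 0.14 × 0.07 × 0.08 × 0.08 = 2.402176 kJ/m²/yr
Via Diatoms: 961500 × 0.06 × 0.07 × 0.1 × 0.15 = 60.5745 kJ/m²/yr
Total at Pike: 2.402176 + 60.5745 = 62.976676 kJ/m²/yr

63.0 kJ/m²/yr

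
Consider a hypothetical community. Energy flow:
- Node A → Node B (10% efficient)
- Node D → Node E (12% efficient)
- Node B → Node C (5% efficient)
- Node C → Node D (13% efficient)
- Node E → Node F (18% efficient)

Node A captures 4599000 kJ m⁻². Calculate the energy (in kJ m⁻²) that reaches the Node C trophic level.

22995 kJ m⁻²

Node B: 4599000 × 0.1 = 459900 kJ m⁻²
Node C: 459900 × 0.05 = 22995 kJ m⁻²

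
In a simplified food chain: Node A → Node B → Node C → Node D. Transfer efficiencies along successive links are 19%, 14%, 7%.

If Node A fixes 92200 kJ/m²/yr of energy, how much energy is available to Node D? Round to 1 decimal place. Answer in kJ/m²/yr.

171.7 kJ/m²/yr

Node B: 92200 × 0.19 = 17518 kJ/m²/yr
Node C: 17518 × 0.14 = 2452.52 kJ/m²/yr
Node D: 2452.52 × 0.07 = 171.6764 kJ/m²/yr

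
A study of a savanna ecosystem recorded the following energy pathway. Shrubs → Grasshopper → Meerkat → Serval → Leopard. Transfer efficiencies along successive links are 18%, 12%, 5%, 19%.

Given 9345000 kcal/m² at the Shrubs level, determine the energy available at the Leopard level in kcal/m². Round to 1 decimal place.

1917.6 kcal/m²

Grasshopper: 9345000 × 0.18 = 1682100 kcal/m²
Meerkat: 1682100 × 0.12 = 201852 kcal/m²
Serval: 201852 × 0.05 = 10092.6 kcal/m²
Leopard: 10092.6 × 0.19 = 1917.594 kcal/m²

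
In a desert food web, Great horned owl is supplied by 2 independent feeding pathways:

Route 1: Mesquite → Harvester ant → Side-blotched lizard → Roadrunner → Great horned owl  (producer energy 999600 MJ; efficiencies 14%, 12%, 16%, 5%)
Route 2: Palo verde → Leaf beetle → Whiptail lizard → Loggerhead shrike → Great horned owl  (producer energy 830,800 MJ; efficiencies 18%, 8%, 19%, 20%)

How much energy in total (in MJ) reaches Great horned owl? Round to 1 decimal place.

Route 1: 999600 × 0.14 × 0.12 × 0.16 × 0.05 = 134.34624 MJ
Route 2: 830800 × 0.18 × 0.08 × 0.19 × 0.2 = 454.61376 MJ
Total at Great horned owl: 134.34624 + 454.61376 = 588.96 MJ

589.0 MJ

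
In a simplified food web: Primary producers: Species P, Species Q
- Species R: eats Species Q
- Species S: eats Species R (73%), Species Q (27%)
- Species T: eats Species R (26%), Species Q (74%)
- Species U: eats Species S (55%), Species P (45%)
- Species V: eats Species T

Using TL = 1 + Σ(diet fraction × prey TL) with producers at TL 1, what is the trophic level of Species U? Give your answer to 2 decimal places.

Species R: 1 + 1 = 2
Species S: 1 + (0.73×2 + 0.27×1) = 2.73
Species T: 1 + (0.26×2 + 0.74×1) = 2.26
Species U: 1 + (0.55×2.73 + 0.45×1) = 2.9515
Species V: 1 + 2.26 = 3.26

2.95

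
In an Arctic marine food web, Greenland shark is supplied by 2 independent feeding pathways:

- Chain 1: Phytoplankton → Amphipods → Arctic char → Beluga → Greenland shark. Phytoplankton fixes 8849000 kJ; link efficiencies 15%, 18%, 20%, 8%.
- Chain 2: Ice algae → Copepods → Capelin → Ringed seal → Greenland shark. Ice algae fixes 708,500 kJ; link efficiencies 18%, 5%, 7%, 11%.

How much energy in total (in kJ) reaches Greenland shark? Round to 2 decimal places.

3871.87 kJ

Chain 1: 8849000 × 0.15 × 0.18 × 0.2 × 0.08 = 3822.768 kJ
Chain 2: 708500 × 0.18 × 0.05 × 0.07 × 0.11 = 49.09905 kJ
Total at Greenland shark: 3822.768 + 49.09905 = 3871.86705 kJ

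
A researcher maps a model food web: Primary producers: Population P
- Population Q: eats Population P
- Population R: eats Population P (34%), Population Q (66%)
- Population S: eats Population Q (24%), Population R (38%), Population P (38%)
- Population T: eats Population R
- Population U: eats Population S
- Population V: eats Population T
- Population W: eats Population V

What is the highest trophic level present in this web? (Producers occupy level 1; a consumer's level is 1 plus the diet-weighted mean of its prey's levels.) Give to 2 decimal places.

5.66

Population Q: 1 + 1 = 2
Population R: 1 + (0.34×1 + 0.66×2) = 2.66
Population S: 1 + (0.24×2 + 0.38×2.66 + 0.38×1) = 2.8708
Population T: 1 + 2.66 = 3.66
Population U: 1 + 2.8708 = 3.8708
Population V: 1 + 3.66 = 4.66
Population W: 1 + 4.66 = 5.66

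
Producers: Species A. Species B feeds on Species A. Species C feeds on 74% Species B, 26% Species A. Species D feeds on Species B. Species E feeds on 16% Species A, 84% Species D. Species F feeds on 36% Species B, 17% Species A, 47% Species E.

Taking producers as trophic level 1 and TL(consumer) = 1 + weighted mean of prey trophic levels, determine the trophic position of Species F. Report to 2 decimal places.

3.62

Species B: 1 + 1 = 2
Species C: 1 + (0.74×2 + 0.26×1) = 2.74
Species D: 1 + 2 = 3
Species E: 1 + (0.16×1 + 0.84×3) = 3.68
Species F: 1 + (0.36×2 + 0.17×1 + 0.47×3.68) = 3.6196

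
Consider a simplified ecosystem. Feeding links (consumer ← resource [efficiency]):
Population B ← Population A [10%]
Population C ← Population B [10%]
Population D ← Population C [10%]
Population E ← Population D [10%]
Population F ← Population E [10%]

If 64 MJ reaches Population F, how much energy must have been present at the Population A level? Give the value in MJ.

Cumulative transfer efficiency: 0.1 × 0.1 × 0.1 × 0.1 × 0.1 = 0.00001
Population A energy = 64 / 0.00001 = 6400000 MJ

6400000 MJ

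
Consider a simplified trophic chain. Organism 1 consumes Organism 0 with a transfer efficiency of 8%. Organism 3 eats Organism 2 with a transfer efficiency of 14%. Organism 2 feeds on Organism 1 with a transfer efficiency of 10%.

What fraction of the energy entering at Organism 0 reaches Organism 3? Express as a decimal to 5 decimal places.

0.00112

Product of link efficiencies: 0.08 × 0.1 × 0.14 = 0.00112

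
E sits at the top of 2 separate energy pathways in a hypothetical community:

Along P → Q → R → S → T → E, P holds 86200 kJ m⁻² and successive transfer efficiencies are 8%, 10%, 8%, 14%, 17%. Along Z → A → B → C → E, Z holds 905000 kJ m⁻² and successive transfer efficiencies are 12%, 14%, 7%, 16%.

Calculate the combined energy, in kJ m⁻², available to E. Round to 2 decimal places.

Via P: 86200 × 0.08 × 0.1 × 0.08 × 0.14 × 0.17 = 1.3129984 kJ m⁻²
Via Z: 905000 × 0.12 × 0.14 × 0.07 × 0.16 = 170.2848 kJ m⁻²
Total at E: 1.3129984 + 170.2848 = 171.5977984 kJ m⁻²

171.60 kJ m⁻²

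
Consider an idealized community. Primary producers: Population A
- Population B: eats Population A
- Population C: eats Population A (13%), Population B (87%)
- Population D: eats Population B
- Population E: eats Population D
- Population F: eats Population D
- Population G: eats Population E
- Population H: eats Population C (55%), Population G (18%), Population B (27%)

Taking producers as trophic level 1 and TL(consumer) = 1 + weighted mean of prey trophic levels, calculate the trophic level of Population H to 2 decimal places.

4.02

Population B: 1 + 1 = 2
Population C: 1 + (0.13×1 + 0.87×2) = 2.87
Population D: 1 + 2 = 3
Population E: 1 + 3 = 4
Population F: 1 + 3 = 4
Population G: 1 + 4 = 5
Population H: 1 + (0.55×2.87 + 0.18×5 + 0.27×2) = 4.0185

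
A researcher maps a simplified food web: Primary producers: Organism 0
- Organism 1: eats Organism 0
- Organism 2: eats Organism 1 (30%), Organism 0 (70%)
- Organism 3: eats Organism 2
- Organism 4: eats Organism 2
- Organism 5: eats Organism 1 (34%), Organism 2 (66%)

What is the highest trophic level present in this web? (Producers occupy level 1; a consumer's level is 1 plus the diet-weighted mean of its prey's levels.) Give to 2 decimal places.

3.30

Organism 1: 1 + 1 = 2
Organism 2: 1 + (0.3×2 + 0.7×1) = 2.3
Organism 3: 1 + 2.3 = 3.3
Organism 4: 1 + 2.3 = 3.3
Organism 5: 1 + (0.34×2 + 0.66×2.3) = 3.198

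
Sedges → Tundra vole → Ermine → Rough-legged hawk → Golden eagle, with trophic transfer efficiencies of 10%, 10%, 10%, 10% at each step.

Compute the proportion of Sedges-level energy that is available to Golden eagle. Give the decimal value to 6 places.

0.000100

Product of link efficiencies: 0.1 × 0.1 × 0.1 × 0.1 = 0.0001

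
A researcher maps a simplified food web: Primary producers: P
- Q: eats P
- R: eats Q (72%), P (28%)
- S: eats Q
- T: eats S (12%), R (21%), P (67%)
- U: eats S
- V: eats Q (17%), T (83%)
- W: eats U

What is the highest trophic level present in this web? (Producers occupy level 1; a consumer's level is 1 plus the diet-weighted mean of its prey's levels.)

5

Q: 1 + 1 = 2
R: 1 + (0.72×2 + 0.28×1) = 2.72
S: 1 + 2 = 3
T: 1 + (0.12×3 + 0.21×2.72 + 0.67×1) = 2.6012
U: 1 + 3 = 4
V: 1 + (0.17×2 + 0.83×2.6012) = 3.498996
W: 1 + 4 = 5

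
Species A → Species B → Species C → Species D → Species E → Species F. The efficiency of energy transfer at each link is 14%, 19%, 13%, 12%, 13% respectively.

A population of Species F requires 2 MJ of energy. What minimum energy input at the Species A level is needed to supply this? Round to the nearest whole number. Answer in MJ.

37075 MJ

Cumulative transfer efficiency: 0.14 × 0.19 × 0.13 × 0.12 × 0.13 = 0.0000539448
Species A energy = 2 / 0.0000539448 = 37075 MJ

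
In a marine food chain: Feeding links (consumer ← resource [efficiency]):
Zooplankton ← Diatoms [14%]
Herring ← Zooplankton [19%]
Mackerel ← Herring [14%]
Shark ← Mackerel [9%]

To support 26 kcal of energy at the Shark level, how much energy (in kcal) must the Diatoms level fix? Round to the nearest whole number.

77575 kcal

Cumulative transfer efficiency: 0.14 × 0.19 × 0.14 × 0.09 = 0.00033516
Diatoms energy = 26 / 0.00033516 = 77575 kcal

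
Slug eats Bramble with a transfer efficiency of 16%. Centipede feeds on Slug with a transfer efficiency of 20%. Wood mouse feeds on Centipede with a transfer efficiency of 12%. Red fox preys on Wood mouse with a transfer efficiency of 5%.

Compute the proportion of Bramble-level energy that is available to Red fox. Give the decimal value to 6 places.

0.000192

Product of link efficiencies: 0.16 × 0.2 × 0.12 × 0.05 = 0.000192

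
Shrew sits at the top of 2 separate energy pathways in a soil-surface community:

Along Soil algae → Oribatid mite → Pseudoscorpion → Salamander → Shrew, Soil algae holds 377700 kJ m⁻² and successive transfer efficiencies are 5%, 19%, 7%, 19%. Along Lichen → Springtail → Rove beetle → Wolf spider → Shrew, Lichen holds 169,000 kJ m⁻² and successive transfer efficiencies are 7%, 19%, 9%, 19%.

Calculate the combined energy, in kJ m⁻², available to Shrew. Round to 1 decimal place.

Via Soil algae: 377700 × 0.05 × 0.19 × 0.07 × 0.19 = 47.722395 kJ m⁻²
Via Lichen: 169000 × 0.07 × 0.19 × 0.09 × 0.19 = 38.43567 kJ m⁻²
Total at Shrew: 47.722395 + 38.43567 = 86.158065 kJ m⁻²

86.2 kJ m⁻²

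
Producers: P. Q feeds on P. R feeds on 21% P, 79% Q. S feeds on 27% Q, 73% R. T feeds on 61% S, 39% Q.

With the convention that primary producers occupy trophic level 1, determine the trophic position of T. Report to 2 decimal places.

Q: 1 + 1 = 2
R: 1 + (0.21×1 + 0.79×2) = 2.79
S: 1 + (0.27×2 + 0.73×2.79) = 3.5767
T: 1 + (0.61×3.5767 + 0.39×2) = 3.961787

3.96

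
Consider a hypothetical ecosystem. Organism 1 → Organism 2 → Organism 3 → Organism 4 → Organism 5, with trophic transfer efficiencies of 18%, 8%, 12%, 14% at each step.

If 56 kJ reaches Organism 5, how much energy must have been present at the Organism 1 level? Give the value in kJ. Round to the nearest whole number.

231481 kJ

Cumulative transfer efficiency: 0.18 × 0.08 × 0.12 × 0.14 = 0.00024192
Organism 1 energy = 56 / 0.00024192 = 231481 kJ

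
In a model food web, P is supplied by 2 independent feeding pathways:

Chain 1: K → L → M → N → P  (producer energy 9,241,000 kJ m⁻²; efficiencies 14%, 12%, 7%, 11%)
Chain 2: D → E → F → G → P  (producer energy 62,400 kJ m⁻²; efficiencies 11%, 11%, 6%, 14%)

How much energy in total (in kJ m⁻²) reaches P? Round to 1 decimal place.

1201.8 kJ m⁻²

Chain 1: 9241000 × 0.14 × 0.12 × 0.07 × 0.11 = 1195.41576 kJ m⁻²
Chain 2: 62400 × 0.11 × 0.11 × 0.06 × 0.14 = 6.342336 kJ m⁻²
Total at P: 1195.41576 + 6.342336 = 1201.758096 kJ m⁻²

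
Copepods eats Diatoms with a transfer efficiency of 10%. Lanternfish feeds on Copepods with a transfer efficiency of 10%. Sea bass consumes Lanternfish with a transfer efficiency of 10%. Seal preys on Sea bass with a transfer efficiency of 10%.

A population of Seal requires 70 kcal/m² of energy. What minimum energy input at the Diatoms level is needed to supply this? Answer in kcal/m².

700000 kcal/m²

Cumulative transfer efficiency: 0.1 × 0.1 × 0.1 × 0.1 = 0.0001
Diatoms energy = 70 / 0.0001 = 700000 kcal/m²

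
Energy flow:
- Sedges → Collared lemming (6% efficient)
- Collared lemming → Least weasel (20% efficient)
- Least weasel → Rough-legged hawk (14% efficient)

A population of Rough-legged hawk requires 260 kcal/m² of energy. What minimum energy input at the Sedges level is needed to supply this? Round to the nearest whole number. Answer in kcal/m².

154762 kcal/m²

Cumulative transfer efficiency: 0.06 × 0.2 × 0.14 = 0.00168
Sedges energy = 260 / 0.00168 = 154762 kcal/m²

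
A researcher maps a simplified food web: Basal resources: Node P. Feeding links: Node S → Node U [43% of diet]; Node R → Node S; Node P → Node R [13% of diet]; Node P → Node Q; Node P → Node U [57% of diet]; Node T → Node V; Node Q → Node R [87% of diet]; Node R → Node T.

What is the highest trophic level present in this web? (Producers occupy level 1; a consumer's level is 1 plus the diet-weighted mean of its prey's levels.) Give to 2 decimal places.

Node Q: 1 + 1 = 2
Node R: 1 + (0.13×1 + 0.87×2) = 2.87
Node S: 1 + 2.87 = 3.87
Node T: 1 + 2.87 = 3.87
Node U: 1 + (0.57×1 + 0.43×3.87) = 3.2341
Node V: 1 + 3.87 = 4.87

4.87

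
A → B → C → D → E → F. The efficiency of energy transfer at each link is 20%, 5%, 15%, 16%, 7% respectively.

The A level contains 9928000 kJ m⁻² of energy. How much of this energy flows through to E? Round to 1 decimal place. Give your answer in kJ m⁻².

2382.7 kJ m⁻²

B: 9928000 × 0.2 = 1985600 kJ m⁻²
C: 1985600 × 0.05 = 99280 kJ m⁻²
D: 99280 × 0.15 = 14892 kJ m⁻²
E: 14892 × 0.16 = 2382.72 kJ m⁻²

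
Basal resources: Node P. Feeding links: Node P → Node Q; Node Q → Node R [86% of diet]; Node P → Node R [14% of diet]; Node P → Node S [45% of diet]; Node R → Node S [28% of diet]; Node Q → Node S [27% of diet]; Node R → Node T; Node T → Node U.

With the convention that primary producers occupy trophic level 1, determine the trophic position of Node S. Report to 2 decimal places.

2.79

Node Q: 1 + 1 = 2
Node R: 1 + (0.86×2 + 0.14×1) = 2.86
Node S: 1 + (0.45×1 + 0.28×2.86 + 0.27×2) = 2.7908
Node T: 1 + 2.86 = 3.86
Node U: 1 + 3.86 = 4.86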